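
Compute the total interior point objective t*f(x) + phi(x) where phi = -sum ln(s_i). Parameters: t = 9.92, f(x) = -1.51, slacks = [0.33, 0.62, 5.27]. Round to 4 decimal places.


Step 1: Compute log-barrier.
ln values: [-1.1087, -0.478, 1.662]
phi = -(-1.1087 - 0.478 + 1.662) = -0.0753
Step 2: Compute augmented objective.
t*f(x) = 9.92*-1.51 = -14.9792
Total = -14.9792 - 0.0753 = -15.0545


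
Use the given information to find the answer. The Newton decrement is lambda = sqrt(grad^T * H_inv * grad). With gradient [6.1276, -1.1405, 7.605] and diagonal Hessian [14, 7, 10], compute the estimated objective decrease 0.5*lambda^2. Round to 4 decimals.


Step 1: H is diagonal, so H^(-1) * g = [0.4377, -0.1629, 0.7605].
Step 2: g^T H^(-1) g = sum_i g_i^2 / H_ii
  = (6.1276)^2/14 + (-1.1405)^2/7 + (7.605)^2/10
  = 2.682 + 0.1858 + 5.7836 = 8.6514
Step 3: Objective decrease = 0.5 * g^T H^(-1) g = 4.3257


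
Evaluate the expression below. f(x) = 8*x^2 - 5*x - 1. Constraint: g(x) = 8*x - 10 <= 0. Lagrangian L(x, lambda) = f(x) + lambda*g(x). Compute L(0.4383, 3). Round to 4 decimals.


Step 1: Evaluate f(x).
f(0.4383) = 8*0.4383^2 - 5*0.4383 - 1 = -1.6546
Step 2: Evaluate g(x).
g(0.4383) = 8*0.4383 - 10 = -6.4936
Step 3: Compute Lagrangian.
L = -1.6546 + 3*-6.4936 = -21.1354


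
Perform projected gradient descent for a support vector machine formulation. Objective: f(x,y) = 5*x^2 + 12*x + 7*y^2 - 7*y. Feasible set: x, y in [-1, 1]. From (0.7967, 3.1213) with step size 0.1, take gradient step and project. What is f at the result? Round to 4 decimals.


Step 1: Compute gradient at (0.7967, 3.1213).
grad_x = 2*5*0.7967 + 12 = 19.967
grad_y = 2*7*3.1213 - 7 = 36.6982
Step 2: Gradient step.
x_raw = 0.7967 - 0.1*19.967 = -1.2
y_raw = 3.1213 - 0.1*36.6982 = -0.5485
Step 3: Project onto [-1, 1].
x_proj = clip(-1.2) = -1.0
y_proj = clip(-0.5485) = -0.5485
Step 4: Evaluate f.
f(-1.0, -0.5485) = -1.0542


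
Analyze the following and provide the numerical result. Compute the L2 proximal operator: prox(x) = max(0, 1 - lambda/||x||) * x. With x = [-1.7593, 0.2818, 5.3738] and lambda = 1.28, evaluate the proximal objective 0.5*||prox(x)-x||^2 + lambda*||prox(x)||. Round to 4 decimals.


Step 1: Compute ||x||.
||x|| = 5.6615
Step 2: Compute scaling factor.
scale = max(0, 1 - 1.28/5.6615) = 0.7739
Step 3: prox(x) = [-1.3615, 0.2181, 4.1588]
||prox(x)|| = 4.3815
Step 4: Proximal objective.
0.5*||prox-x||^2 = 0.8192
lambda*||prox|| = 5.6083
Total = 6.4275


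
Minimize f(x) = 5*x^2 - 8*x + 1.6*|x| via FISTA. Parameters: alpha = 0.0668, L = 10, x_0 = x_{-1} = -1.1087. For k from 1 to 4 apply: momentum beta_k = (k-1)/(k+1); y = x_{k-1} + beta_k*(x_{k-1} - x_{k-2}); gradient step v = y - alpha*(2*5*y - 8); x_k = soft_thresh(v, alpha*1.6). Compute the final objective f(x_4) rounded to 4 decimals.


FISTA on f(x) = 5*x^2 - 8*x + 1.6*|x|
L = 10, alpha = 0.0668
Iteration 1: beta = 0.0, y = -1.1087 + 0.0*(-1.1087 + 1.1087) = -1.1087
  grad(y) = -19.087, v = y - alpha*grad = 0.1663
  prox(v) = soft_thresh(0.1663, 0.1069) = 0.0594
Iteration 2: beta = 0.3333, y = 0.0594 + 0.3333*(0.0594 + 1.1087) = 0.4488
  grad(y) = -3.5119, v = y - alpha*grad = 0.6834
  prox(v) = soft_thresh(0.6834, 0.1069) = 0.5765
Iteration 3: beta = 0.5, y = 0.5765 + 0.5*(0.5765 - 0.0594) = 0.8351
  grad(y) = 0.3507, v = y - alpha*grad = 0.8116
  prox(v) = soft_thresh(0.8116, 0.1069) = 0.7048
Iteration 4: beta = 0.6, y = 0.7048 + 0.6*(0.7048 - 0.5765) = 0.7817
  grad(y) = -0.1829, v = y - alpha*grad = 0.7939
  prox(v) = soft_thresh(0.7939, 0.1069) = 0.687
f(x_4) = 5*0.687^2 - 8*0.687 + 1.6*|0.687| = -2.0369


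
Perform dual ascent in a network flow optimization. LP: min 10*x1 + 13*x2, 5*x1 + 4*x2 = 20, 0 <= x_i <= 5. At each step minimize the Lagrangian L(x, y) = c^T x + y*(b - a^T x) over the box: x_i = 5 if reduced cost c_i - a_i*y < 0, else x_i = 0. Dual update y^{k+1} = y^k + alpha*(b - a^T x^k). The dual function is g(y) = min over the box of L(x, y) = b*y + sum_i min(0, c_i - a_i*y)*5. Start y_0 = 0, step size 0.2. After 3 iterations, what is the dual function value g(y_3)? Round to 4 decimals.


Dual ascent for LP: min 10*x1 + 13*x2, 5*x1 + 4*x2 = 20, 0 <= x_i <= 5
Step 1: y^k = 0.0, reduced costs: (10.0, 13.0)
  x^k = (0.0, 0.0), subgradient = b - a^T x = 20.0
  y^{k+1} = 0.0 + 0.2*20.0 = 4.0
Step 2: y^k = 4.0, reduced costs: (-10.0, -3.0)
  x^k = (5.0, 5.0), subgradient = b - a^T x = -25.0
  y^{k+1} = 4.0 + 0.2*-25.0 = -1.0
Step 3: y^k = -1.0, reduced costs: (15.0, 17.0)
  x^k = (0.0, 0.0), subgradient = b - a^T x = 20.0
  y^{k+1} = -1.0 + 0.2*20.0 = 3.0
Dual objective at y_3 = 3.0: reduced costs (-5.0, 1.0), box minimizer x = (5.0, 0.0)
g(y_3) = b*y + (c1 - a1*y)*x1 + (c2 - a2*y)*x2 = 20*3.0 + (-5.0)*5.0 + 1.0*0.0 = 60.0 - 25.0 + 0.0 = 35.0


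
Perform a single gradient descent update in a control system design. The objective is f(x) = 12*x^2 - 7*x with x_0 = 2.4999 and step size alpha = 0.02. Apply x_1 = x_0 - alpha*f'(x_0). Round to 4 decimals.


We compute the gradient at x_0 and apply the update.
f'(x) = 24*x - 7
f'(2.4999) = 24*2.4999 - 7 = 52.9976
x_1 = 2.4999 - 0.02*52.9976 = 1.4399


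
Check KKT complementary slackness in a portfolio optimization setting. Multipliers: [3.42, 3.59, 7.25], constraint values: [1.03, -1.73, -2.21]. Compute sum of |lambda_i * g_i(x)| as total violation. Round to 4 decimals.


KKT complementary slackness check:
lambda_1 * g_1 = 3.42 * 1.03 = 3.5226
lambda_2 * g_2 = 3.59 * -1.73 = -6.2107
lambda_3 * g_3 = 7.25 * -2.21 = -16.0225
Total violation = 3.5226 + 6.2107 + 16.0225 = 25.7558


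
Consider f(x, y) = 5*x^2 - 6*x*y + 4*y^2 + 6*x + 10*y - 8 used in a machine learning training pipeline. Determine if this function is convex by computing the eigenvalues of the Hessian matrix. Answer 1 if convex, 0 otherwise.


The Hessian of f(x,y) = 5*x^2 - 6*x*y + 4*y^2 + 6*x + 10*y - 8 is:
H = [[10, -6], [-6, 8]]
Trace = 10 + 8 = 18
Determinant = 10*8 - (-6)^2 = 44
Discriminant = (18)^2 - 4*44 = 148.0
Eigenvalues: lambda_1 = 2.9172, lambda_2 = 15.0828
The function is convex.

1


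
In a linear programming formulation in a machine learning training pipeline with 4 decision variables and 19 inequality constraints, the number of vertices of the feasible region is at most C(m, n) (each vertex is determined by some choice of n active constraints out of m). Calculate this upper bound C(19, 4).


Each vertex corresponds to some choice of n active constraints out of m, so the number of vertices is at most C(m, n) = m! / (n!(m-n)!).
m = 19, n = 4
Numerator: 19 * 18 * 17 * 16
Denominator: 4! = 24
C(19, 4) = 3876


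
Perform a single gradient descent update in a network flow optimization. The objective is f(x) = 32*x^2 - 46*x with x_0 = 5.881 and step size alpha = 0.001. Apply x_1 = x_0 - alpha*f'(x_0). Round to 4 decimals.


We compute the gradient at x_0 and apply the update.
f'(x) = 64*x - 46
f'(5.881) = 64*5.881 - 46 = 330.384
x_1 = 5.881 - 0.001*330.384 = 5.5506


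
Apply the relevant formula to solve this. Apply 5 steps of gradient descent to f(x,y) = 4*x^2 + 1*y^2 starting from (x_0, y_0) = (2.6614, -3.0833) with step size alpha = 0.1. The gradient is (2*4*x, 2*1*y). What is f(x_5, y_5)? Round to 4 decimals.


Gradient descent on f(x,y) = 4*x^2 + 1*y^2.
Starting point: (2.6614, -3.0833), alpha = 0.1
Step 1: grad_x = 2*4*2.6614 = 21.2912, grad_y = 2*1*-3.0833 = -6.1666
  x_1 = 2.6614 - 0.1*21.2912 = 0.5323
  y_1 = -3.0833 - 0.1*-6.1666 = -2.4666
Step 2: grad_x = 2*4*0.5323 = 4.2582, grad_y = 2*1*-2.4666 = -4.9333
  x_2 = 0.5323 - 0.1*4.2582 = 0.1065
  y_2 = -2.4666 - 0.1*-4.9333 = -1.9733
Step 3: grad_x = 2*4*0.1065 = 0.8516, grad_y = 2*1*-1.9733 = -3.9466
  x_3 = 0.1065 - 0.1*0.8516 = 0.0213
  y_3 = -1.9733 - 0.1*-3.9466 = -1.5786
Step 4: grad_x = 2*4*0.0213 = 0.1703, grad_y = 2*1*-1.5786 = -3.1573
  x_4 = 0.0213 - 0.1*0.1703 = 0.0043
  y_4 = -1.5786 - 0.1*-3.1573 = -1.2629
Step 5: grad_x = 2*4*0.0043 = 0.0341, grad_y = 2*1*-1.2629 = -2.5258
  x_5 = 0.0043 - 0.1*0.0341 = 0.0009
  y_5 = -1.2629 - 0.1*-2.5258 = -1.0103
f(0.0009, -1.0103) = 4*0.0009^2 + 1*(-1.0103)^2 = 1.0208


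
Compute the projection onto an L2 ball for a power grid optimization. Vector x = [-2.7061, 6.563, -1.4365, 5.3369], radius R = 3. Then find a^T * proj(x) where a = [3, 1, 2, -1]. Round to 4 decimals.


Step 1: Compute ||x|| (intermediates to 6 decimals).
||x|| = sqrt((-2.7061)^2 + 6.563^2 + (-1.4365)^2 + 5.3369^2) = 8.996776
Step 2: Project.
Since ||x|| > R, scale = R/||x|| = 3/8.996776 = 0.333453, proj(x) = scale * x
proj(x) = [-0.902357, 2.188452, -0.479005, 1.779605]
Step 3: Dot product.
a^T * proj(x) = 3*(-0.902357) + 1*2.188452 + 2*(-0.479005) - 1*1.779605 = -3.2562


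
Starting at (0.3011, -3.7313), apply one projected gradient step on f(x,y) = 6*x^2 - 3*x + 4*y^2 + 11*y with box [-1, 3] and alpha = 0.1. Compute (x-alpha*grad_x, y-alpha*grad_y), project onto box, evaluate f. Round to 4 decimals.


Step 1: Compute gradient at (0.3011, -3.7313).
grad_x = 2*6*0.3011 - 3 = 0.6132
grad_y = 2*4*-3.7313 + 11 = -18.8504
Step 2: Gradient step.
x_raw = 0.3011 - 0.1*0.6132 = 0.2398
y_raw = -3.7313 - 0.1*-18.8504 = -1.8463
Step 3: Project onto [-1, 3].
x_proj = clip(0.2398) = 0.2398
y_proj = clip(-1.8463) = -1.0
Step 4: Evaluate f.
f(0.2398, -1.0) = -7.3744


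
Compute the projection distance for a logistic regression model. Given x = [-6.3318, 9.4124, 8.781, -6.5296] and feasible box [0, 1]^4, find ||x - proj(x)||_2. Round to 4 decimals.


Project each component onto [0, 1].
clip(-6.3318) = 0.0, clip(9.4124) = 1.0, clip(8.781) = 1.0, clip(-6.5296) = 0.0
Projection = [0.0, 1.0, 1.0, 0.0]
Squared diffs: [40.0917, 70.7685, 60.544, 42.6357]
Distance = sqrt(214.0399) = 14.6301


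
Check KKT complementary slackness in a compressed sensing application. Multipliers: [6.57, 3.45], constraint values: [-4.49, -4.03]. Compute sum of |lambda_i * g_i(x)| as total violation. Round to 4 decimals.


KKT complementary slackness check:
lambda_1 * g_1 = 6.57 * -4.49 = -29.4993
lambda_2 * g_2 = 3.45 * -4.03 = -13.9035
Total violation = 29.4993 + 13.9035 = 43.4028


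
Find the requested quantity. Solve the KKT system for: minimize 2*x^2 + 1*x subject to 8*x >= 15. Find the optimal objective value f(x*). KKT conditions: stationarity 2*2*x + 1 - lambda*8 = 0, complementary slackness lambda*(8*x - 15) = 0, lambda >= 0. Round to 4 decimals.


Step 1: Try lambda = 0 (constraint inactive).
x_unc = -1/(2*2) = -0.25
Check: 8*-0.25 = -2.0 < 15 -- violated!
Step 2: Constraint must be active: 8*x = 15
x* = 15/8 = 1.875
lambda = (2*2*1.875 + 1)/8 = 1.0625
Step 3: Compute optimal value.
f(x*) = 2*1.875^2 + 1*1.875 = 8.9063


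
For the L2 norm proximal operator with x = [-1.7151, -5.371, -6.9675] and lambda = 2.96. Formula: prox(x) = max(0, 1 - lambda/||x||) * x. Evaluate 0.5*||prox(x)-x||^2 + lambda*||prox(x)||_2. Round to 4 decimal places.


Step 1: Compute ||x||.
||x|| = 8.963
Step 2: Compute scaling factor.
scale = max(0, 1 - 2.96/8.963) = 0.6698
Step 3: prox(x) = [-1.1487, -3.5972, -4.6665]
||prox(x)|| = 6.003
Step 4: Proximal objective.
0.5*||prox-x||^2 = 4.3808
lambda*||prox|| = 17.7689
Total = 22.1497


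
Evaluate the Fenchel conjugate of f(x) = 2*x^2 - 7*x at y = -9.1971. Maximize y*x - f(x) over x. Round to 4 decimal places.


f*(y) = sup_x {y*x - a*x^2 - b*x} = sup_x {(y-b)*x - a*x^2}
FOC: (y - b) - 2a*x = 0 => x* = (y - b)/(2a)
x* = (-9.1971 + 7)/(2*2) = -0.5493
f*(-9.1971) = (y-b)^2/(4a) = (-9.1971 + 7)^2/(4*2)
= 4.8272/8 = 0.6034


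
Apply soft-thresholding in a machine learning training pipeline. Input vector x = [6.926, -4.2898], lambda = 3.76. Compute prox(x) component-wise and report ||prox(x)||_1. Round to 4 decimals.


Soft-thresholding with lambda = 3.76:
prox(6.926) = sign(6.926)*max(|6.926| - 3.76, 0) = 3.166
prox(-4.2898) = sign(-4.2898)*max(|-4.2898| - 3.76, 0) = -0.5298
prox(x) = [3.166, -0.5298]
||prox(x)||_1 = 3.166 + 0.5298 = 3.6958


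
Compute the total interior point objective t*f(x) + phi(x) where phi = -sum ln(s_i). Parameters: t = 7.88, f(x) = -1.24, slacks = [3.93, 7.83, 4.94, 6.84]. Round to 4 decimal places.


Step 1: Compute log-barrier.
ln values: [1.3686, 2.058, 1.5974, 1.9228]
phi = -(1.3686 + 2.058 + 1.5974 + 1.9228) = -6.9468
Step 2: Compute augmented objective.
t*f(x) = 7.88*-1.24 = -9.7712
Total = -9.7712 - 6.9468 = -16.718


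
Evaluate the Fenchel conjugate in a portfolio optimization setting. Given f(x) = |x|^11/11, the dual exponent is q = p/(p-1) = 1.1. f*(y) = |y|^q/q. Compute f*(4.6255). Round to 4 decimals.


The conjugate exponent q satisfies 1/p + 1/q = 1.
p = 11, so q = 11/(11 - 1) = 1.1
|y|^q = 4.6255^1.1 = 5.3911
f*(4.6255) = 5.3911 / 1.1 = 4.901


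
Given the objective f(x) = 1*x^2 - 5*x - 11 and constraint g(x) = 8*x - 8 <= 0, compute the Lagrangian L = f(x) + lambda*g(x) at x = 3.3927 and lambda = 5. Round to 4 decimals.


Step 1: Evaluate f(x).
f(3.3927) = 1*3.3927^2 - 5*3.3927 - 11 = -16.4531
Step 2: Evaluate g(x).
g(3.3927) = 8*3.3927 - 8 = 19.1416
Step 3: Compute Lagrangian.
L = -16.4531 + 5*19.1416 = 79.2549


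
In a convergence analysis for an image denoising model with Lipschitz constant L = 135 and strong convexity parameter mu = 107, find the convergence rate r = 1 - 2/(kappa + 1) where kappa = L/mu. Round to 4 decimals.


Step 1: Compute the condition number.
kappa = L/mu = 135/107 = 1.2617
Step 2: Compute the convergence rate.
r = 1 - 2/(kappa + 1) = 1 - 2*mu/(L + mu) = (L - mu)/(L + mu) = 28/242 = 0.1157


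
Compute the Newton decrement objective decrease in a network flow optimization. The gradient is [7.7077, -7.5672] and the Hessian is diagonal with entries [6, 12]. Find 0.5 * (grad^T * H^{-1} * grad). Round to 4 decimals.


Step 1: H is diagonal, so H^(-1) * g = [1.2846, -0.6306].
Step 2: g^T H^(-1) g = sum_i g_i^2 / H_ii
  = (7.7077)^2/6 + (-7.5672)^2/12
  = 9.9014 + 4.7719 = 14.6733
Step 3: Objective decrease = 0.5 * g^T H^(-1) g = 7.3367


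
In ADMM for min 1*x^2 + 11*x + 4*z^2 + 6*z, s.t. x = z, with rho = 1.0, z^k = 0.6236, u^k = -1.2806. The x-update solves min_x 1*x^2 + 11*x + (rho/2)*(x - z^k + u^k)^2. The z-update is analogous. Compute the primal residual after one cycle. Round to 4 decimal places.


ADMM iteration with rho = 1.0, z^k = 0.6236, u^k = -1.2806
Step 1: x-update.
Minimize 1*x^2 + 11*x + (1.0/2)*(x - 0.6236 - 1.2806)^2
FOC: (2*1 + 1.0)*x = -11 + 1.0*(0.6236 + 1.2806)
x^{k+1} = -3.0319
Step 2: z-update.
Minimize 4*z^2 + 6*z + (1.0/2)*(-3.0319 - z - 1.2806)^2
FOC: (2*4 + 1.0)*z = -6 + 1.0*(-3.0319 - 1.2806)
z^{k+1} = -1.1458
Step 3: u-update.
u^{k+1} = -1.2806 - 3.0319 + 1.1458 = -3.1667
Step 4: Primal residual = |-3.0319 + 1.1458| = 1.8861


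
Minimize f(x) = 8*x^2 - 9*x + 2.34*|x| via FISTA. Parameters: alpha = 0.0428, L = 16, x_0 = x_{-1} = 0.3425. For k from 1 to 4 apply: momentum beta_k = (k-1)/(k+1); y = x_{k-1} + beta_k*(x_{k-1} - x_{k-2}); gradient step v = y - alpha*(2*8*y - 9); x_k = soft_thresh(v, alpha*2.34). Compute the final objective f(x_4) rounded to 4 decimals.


FISTA on f(x) = 8*x^2 - 9*x + 2.34*|x|
L = 16, alpha = 0.0428
Iteration 1: beta = 0.0, y = 0.3425 + 0.0*(0.3425 - 0.3425) = 0.3425
  grad(y) = -3.52, v = y - alpha*grad = 0.4932
  prox(v) = soft_thresh(0.4932, 0.1002) = 0.393
Iteration 2: beta = 0.3333, y = 0.393 + 0.3333*(0.393 - 0.3425) = 0.4098
  grad(y) = -2.4426, v = y - alpha*grad = 0.5144
  prox(v) = soft_thresh(0.5144, 0.1002) = 0.4142
Iteration 3: beta = 0.5, y = 0.4142 + 0.5*(0.4142 - 0.393) = 0.4248
  grad(y) = -2.2025, v = y - alpha*grad = 0.5191
  prox(v) = soft_thresh(0.5191, 0.1002) = 0.419
Iteration 4: beta = 0.6, y = 0.419 + 0.6*(0.419 - 0.4142) = 0.4218
  grad(y) = -2.2513, v = y - alpha*grad = 0.5181
  prox(v) = soft_thresh(0.5181, 0.1002) = 0.418
f(x_4) = 8*0.418^2 - 9*0.418 + 2.34*|0.418| = -1.3861


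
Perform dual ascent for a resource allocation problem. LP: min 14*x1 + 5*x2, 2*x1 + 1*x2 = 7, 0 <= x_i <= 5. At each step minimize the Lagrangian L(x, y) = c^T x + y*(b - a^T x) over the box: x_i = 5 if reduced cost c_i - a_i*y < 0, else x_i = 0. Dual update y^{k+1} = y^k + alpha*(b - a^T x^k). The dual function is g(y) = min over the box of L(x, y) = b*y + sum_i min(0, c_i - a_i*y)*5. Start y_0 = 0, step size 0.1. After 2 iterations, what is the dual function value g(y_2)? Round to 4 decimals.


Dual ascent for LP: min 14*x1 + 5*x2, 2*x1 + 1*x2 = 7, 0 <= x_i <= 5
Step 1: y^k = 0.0, reduced costs: (14.0, 5.0)
  x^k = (0.0, 0.0), subgradient = b - a^T x = 7.0
  y^{k+1} = 0.0 + 0.1*7.0 = 0.7
Step 2: y^k = 0.7, reduced costs: (12.6, 4.3)
  x^k = (0.0, 0.0), subgradient = b - a^T x = 7.0
  y^{k+1} = 0.7 + 0.1*7.0 = 1.4
Dual objective at y_2 = 1.4: reduced costs (11.2, 3.6), box minimizer x = (0.0, 0.0)
g(y_2) = b*y + (c1 - a1*y)*x1 + (c2 - a2*y)*x2 = 7*1.4 + 11.2*0.0 + 3.6*0.0 = 9.8 + 0.0 + 0.0 = 9.8


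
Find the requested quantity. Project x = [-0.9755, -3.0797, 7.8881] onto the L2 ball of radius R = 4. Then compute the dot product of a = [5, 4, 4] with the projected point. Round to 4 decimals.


Step 1: Compute ||x|| (intermediates to 6 decimals).
||x|| = sqrt((-0.9755)^2 + (-3.0797)^2 + 7.8881^2) = 8.523982
Step 2: Project.
Since ||x|| > R, scale = R/||x|| = 4/8.523982 = 0.469264, proj(x) = scale * x
proj(x) = [-0.457767, -1.445192, 3.701601]
Step 3: Dot product.
a^T * proj(x) = 5*(-0.457767) + 4*(-1.445192) + 4*3.701601 = 6.7368


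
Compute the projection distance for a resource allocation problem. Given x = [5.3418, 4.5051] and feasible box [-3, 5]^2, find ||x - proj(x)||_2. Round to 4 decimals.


Project each component onto [-3, 5].
clip(5.3418) = 5.0, clip(4.5051) = 4.5051
Projection = [5.0, 4.5051]
Squared diffs: [0.1168, 0.0]
Distance = sqrt(0.1168) = 0.3418


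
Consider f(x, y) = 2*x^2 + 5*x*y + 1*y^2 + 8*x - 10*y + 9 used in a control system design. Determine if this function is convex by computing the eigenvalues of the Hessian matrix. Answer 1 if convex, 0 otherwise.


The Hessian of f(x,y) = 2*x^2 + 5*x*y + 1*y^2 + 8*x - 10*y + 9 is:
H = [[4, 5], [5, 2]]
Trace = 4 + 2 = 6
Determinant = 4*2 - (5)^2 = -17
Discriminant = (6)^2 - 4*-17 = 104.0
Eigenvalues: lambda_1 = -2.099, lambda_2 = 8.099
The function is not convex.

0


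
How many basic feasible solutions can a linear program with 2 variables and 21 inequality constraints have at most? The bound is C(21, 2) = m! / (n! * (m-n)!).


Each vertex corresponds to some choice of n active constraints out of m, so the number of vertices is at most C(m, n) = m! / (n!(m-n)!).
m = 21, n = 2
Numerator: 21 * 20
Denominator: 2! = 2
C(21, 2) = 210


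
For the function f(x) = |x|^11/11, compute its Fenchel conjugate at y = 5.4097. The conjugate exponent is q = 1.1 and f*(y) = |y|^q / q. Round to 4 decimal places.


The conjugate exponent q satisfies 1/p + 1/q = 1.
p = 11, so q = 11/(11 - 1) = 1.1
|y|^q = 5.4097^1.1 = 6.4046
f*(5.4097) = 6.4046 / 1.1 = 5.8223


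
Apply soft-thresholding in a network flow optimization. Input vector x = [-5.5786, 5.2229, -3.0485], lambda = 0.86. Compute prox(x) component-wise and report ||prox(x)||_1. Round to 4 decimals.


Soft-thresholding with lambda = 0.86:
prox(-5.5786) = sign(-5.5786)*max(|-5.5786| - 0.86, 0) = -4.7186
prox(5.2229) = sign(5.2229)*max(|5.2229| - 0.86, 0) = 4.3629
prox(-3.0485) = sign(-3.0485)*max(|-3.0485| - 0.86, 0) = -2.1885
prox(x) = [-4.7186, 4.3629, -2.1885]
||prox(x)||_1 = 4.7186 + 4.3629 + 2.1885 = 11.27


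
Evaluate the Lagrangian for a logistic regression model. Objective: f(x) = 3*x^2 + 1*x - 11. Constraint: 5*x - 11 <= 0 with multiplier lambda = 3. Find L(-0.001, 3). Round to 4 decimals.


Step 1: Evaluate f(x).
f(-0.001) = 3*(-0.001)^2 + 1*(-0.001) - 11 = -11.001
Step 2: Evaluate g(x).
g(-0.001) = 5*-0.001 - 11 = -11.005
Step 3: Compute Lagrangian.
L = -11.001 + 3*-11.005 = -44.016


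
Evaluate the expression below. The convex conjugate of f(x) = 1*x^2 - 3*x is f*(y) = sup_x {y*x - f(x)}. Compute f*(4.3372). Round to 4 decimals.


f*(y) = sup_x {y*x - a*x^2 - b*x} = sup_x {(y-b)*x - a*x^2}
FOC: (y - b) - 2a*x = 0 => x* = (y - b)/(2a)
x* = (4.3372 + 3)/(2*1) = 3.6686
f*(4.3372) = (y-b)^2/(4a) = (4.3372 + 3)^2/(4*1)
= 53.8345/4 = 13.4586


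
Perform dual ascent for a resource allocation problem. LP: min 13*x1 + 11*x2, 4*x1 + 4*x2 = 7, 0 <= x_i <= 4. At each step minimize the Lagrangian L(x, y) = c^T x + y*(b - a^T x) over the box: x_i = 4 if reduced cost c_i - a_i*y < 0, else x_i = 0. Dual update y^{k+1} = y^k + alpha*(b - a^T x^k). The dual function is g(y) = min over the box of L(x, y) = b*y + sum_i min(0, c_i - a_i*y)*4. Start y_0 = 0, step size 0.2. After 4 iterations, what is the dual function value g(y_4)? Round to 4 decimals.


Dual ascent for LP: min 13*x1 + 11*x2, 4*x1 + 4*x2 = 7, 0 <= x_i <= 4
Step 1: y^k = 0.0, reduced costs: (13.0, 11.0)
  x^k = (0.0, 0.0), subgradient = b - a^T x = 7.0
  y^{k+1} = 0.0 + 0.2*7.0 = 1.4
Step 2: y^k = 1.4, reduced costs: (7.4, 5.4)
  x^k = (0.0, 0.0), subgradient = b - a^T x = 7.0
  y^{k+1} = 1.4 + 0.2*7.0 = 2.8
Step 3: y^k = 2.8, reduced costs: (1.8, -0.2)
  x^k = (0.0, 4.0), subgradient = b - a^T x = -9.0
  y^{k+1} = 2.8 + 0.2*-9.0 = 1.0
Step 4: y^k = 1.0, reduced costs: (9.0, 7.0)
  x^k = (0.0, 0.0), subgradient = b - a^T x = 7.0
  y^{k+1} = 1.0 + 0.2*7.0 = 2.4
Dual objective at y_4 = 2.4: reduced costs (3.4, 1.4), box minimizer x = (0.0, 0.0)
g(y_4) = b*y + (c1 - a1*y)*x1 + (c2 - a2*y)*x2 = 7*2.4 + 3.4*0.0 + 1.4*0.0 = 16.8 + 0.0 + 0.0 = 16.8


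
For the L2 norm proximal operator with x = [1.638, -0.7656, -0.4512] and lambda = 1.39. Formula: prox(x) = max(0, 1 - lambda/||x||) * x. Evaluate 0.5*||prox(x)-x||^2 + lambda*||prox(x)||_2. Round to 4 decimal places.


Step 1: Compute ||x||.
||x|| = 1.8635
Step 2: Compute scaling factor.
scale = max(0, 1 - 1.39/1.8635) = 0.2541
Step 3: prox(x) = [0.4162, -0.1945, -0.1147]
||prox(x)|| = 0.4735
Step 4: Proximal objective.
0.5*||prox-x||^2 = 0.9661
lambda*||prox|| = 0.6582
Total = 1.6243


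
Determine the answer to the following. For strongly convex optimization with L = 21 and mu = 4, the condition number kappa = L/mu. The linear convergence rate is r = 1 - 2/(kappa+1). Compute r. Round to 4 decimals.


Step 1: Compute the condition number.
kappa = L/mu = 21/4 = 5.25
Step 2: Compute the convergence rate.
r = 1 - 2/(kappa + 1) = 1 - 2*mu/(L + mu) = (L - mu)/(L + mu) = 17/25 = 0.68


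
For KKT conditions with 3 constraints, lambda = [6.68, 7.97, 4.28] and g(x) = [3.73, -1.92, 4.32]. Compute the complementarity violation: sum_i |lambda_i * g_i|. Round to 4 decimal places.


KKT complementary slackness check:
lambda_1 * g_1 = 6.68 * 3.73 = 24.9164
lambda_2 * g_2 = 7.97 * -1.92 = -15.3024
lambda_3 * g_3 = 4.28 * 4.32 = 18.4896
Total violation = 24.9164 + 15.3024 + 18.4896 = 58.7084


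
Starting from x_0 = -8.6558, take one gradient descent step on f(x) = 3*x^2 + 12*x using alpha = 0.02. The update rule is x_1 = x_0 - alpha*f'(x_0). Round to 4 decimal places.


We compute the gradient at x_0 and apply the update.
f'(x) = 6*x + 12
f'(-8.6558) = 6*-8.6558 + 12 = -39.9348
x_1 = -8.6558 - 0.02*-39.9348 = -7.8571


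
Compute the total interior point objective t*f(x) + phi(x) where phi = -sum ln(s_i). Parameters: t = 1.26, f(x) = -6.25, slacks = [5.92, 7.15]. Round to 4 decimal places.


Step 1: Compute log-barrier.
ln values: [1.7783, 1.9671]
phi = -(1.7783 + 1.9671) = -3.7454
Step 2: Compute augmented objective.
t*f(x) = 1.26*-6.25 = -7.875
Total = -7.875 - 3.7454 = -11.6204


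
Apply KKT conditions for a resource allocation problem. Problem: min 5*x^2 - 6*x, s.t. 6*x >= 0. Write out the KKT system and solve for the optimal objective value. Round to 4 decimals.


Step 1: Try lambda = 0 (constraint inactive).
Stationarity: 2*5*x - 6 = 0
x* = 6/(2*5) = 0.6
Check constraint: 6*0.6 = 3.6 >= 0 -- satisfied.
Step 2: Compute optimal value.
f(x*) = 5*0.6^2 - 6*0.6 = -1.8


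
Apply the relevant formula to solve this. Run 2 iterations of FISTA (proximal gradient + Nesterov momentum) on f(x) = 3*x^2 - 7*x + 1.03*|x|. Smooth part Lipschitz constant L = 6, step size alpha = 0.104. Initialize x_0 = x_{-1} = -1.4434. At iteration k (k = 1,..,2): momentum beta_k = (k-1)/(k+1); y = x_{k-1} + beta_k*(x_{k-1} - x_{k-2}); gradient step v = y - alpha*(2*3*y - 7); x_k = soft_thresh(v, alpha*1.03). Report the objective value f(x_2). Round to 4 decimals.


FISTA on f(x) = 3*x^2 - 7*x + 1.03*|x|
L = 6, alpha = 0.104
Iteration 1: beta = 0.0, y = -1.4434 + 0.0*(-1.4434 + 1.4434) = -1.4434
  grad(y) = -15.6604, v = y - alpha*grad = 0.1853
  prox(v) = soft_thresh(0.1853, 0.1071) = 0.0782
Iteration 2: beta = 0.3333, y = 0.0782 + 0.3333*(0.0782 + 1.4434) = 0.5853
  grad(y) = -3.4879, v = y - alpha*grad = 0.9481
  prox(v) = soft_thresh(0.9481, 0.1071) = 0.841
f(x_2) = 3*0.841^2 - 7*0.841 + 1.03*|0.841| = -2.8989


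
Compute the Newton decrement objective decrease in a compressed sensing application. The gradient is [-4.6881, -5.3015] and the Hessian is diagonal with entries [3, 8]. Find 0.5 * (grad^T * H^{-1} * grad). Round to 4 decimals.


Step 1: H is diagonal, so H^(-1) * g = [-1.5627, -0.6627].
Step 2: g^T H^(-1) g = sum_i g_i^2 / H_ii
  = (-4.6881)^2/3 + (-5.3015)^2/8
  = 7.3261 + 3.5132 = 10.8393
Step 3: Objective decrease = 0.5 * g^T H^(-1) g = 5.4197


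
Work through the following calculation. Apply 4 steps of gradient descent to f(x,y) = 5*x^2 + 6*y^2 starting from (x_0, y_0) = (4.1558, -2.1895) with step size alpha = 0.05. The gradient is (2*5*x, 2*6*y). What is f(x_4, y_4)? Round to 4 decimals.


Gradient descent on f(x,y) = 5*x^2 + 6*y^2.
Starting point: (4.1558, -2.1895), alpha = 0.05
Step 1: grad_x = 2*5*4.1558 = 41.558, grad_y = 2*6*-2.1895 = -26.274
  x_1 = 4.1558 - 0.05*41.558 = 2.0779
  y_1 = -2.1895 - 0.05*-26.274 = -0.8758
Step 2: grad_x = 2*5*2.0779 = 20.779, grad_y = 2*6*-0.8758 = -10.5096
  x_2 = 2.0779 - 0.05*20.779 = 1.039
  y_2 = -0.8758 - 0.05*-10.5096 = -0.3503
Step 3: grad_x = 2*5*1.039 = 10.3895, grad_y = 2*6*-0.3503 = -4.2038
  x_3 = 1.039 - 0.05*10.3895 = 0.5195
  y_3 = -0.3503 - 0.05*-4.2038 = -0.1401
Step 4: grad_x = 2*5*0.5195 = 5.1948, grad_y = 2*6*-0.1401 = -1.6815
  x_4 = 0.5195 - 0.05*5.1948 = 0.2597
  y_4 = -0.1401 - 0.05*-1.6815 = -0.0561
f(0.2597, -0.0561) = 5*0.2597^2 + 6*(-0.0561)^2 = 0.3562


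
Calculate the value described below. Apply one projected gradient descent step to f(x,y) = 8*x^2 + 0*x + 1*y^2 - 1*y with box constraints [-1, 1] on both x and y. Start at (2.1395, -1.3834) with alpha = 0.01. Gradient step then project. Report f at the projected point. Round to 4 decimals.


Step 1: Compute gradient at (2.1395, -1.3834).
grad_x = 2*8*2.1395 + 0 = 34.232
grad_y = 2*1*-1.3834 - 1 = -3.7668
Step 2: Gradient step.
x_raw = 2.1395 - 0.01*34.232 = 1.7972
y_raw = -1.3834 - 0.01*-3.7668 = -1.3457
Step 3: Project onto [-1, 1].
x_proj = clip(1.7972) = 1.0
y_proj = clip(-1.3457) = -1.0
Step 4: Evaluate f.
f(1.0, -1.0) = 10.0


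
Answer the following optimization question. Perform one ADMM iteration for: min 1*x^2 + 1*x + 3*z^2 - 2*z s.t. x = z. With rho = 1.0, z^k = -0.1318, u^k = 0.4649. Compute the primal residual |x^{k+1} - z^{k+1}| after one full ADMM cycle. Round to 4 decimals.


ADMM iteration with rho = 1.0, z^k = -0.1318, u^k = 0.4649
Step 1: x-update.
Minimize 1*x^2 + 1*x + (1.0/2)*(x + 0.1318 + 0.4649)^2
FOC: (2*1 + 1.0)*x = -1 + 1.0*(-0.1318 - 0.4649)
x^{k+1} = -0.5322
Step 2: z-update.
Minimize 3*z^2 - 2*z + (1.0/2)*(-0.5322 - z + 0.4649)^2
FOC: (2*3 + 1.0)*z = 2 + 1.0*(-0.5322 + 0.4649)
z^{k+1} = 0.2761
Step 3: u-update.
u^{k+1} = 0.4649 - 0.5322 - 0.2761 = -0.3434
Step 4: Primal residual = |-0.5322 - 0.2761| = 0.8083


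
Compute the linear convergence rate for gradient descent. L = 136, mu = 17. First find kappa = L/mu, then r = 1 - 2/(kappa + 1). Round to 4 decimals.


Step 1: Compute the condition number.
kappa = L/mu = 136/17 = 8.0
Step 2: Compute the convergence rate.
r = 1 - 2/(kappa + 1) = 1 - 2*mu/(L + mu) = (L - mu)/(L + mu) = 119/153 = 0.7778


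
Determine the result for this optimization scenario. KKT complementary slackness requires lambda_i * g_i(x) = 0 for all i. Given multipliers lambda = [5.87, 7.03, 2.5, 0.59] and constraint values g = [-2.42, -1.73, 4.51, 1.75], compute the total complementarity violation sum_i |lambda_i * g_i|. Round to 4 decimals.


KKT complementary slackness check:
lambda_1 * g_1 = 5.87 * -2.42 = -14.2054
lambda_2 * g_2 = 7.03 * -1.73 = -12.1619
lambda_3 * g_3 = 2.5 * 4.51 = 11.275
lambda_4 * g_4 = 0.59 * 1.75 = 1.0325
Total violation = 14.2054 + 12.1619 + 11.275 + 1.0325 = 38.6748


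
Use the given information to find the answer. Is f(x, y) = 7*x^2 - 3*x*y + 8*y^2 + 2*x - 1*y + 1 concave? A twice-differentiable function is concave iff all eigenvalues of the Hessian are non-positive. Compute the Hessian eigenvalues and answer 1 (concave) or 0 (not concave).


The Hessian of f(x,y) = 7*x^2 - 3*x*y + 8*y^2 + 2*x - 1*y + 1 is:
H = [[14, -3], [-3, 16]]
Trace = 14 + 16 = 30
Determinant = 14*16 - (-3)^2 = 215
Discriminant = (30)^2 - 4*215 = 40.0
Eigenvalues: lambda_1 = 11.8377, lambda_2 = 18.1623
The function is not concave.

0


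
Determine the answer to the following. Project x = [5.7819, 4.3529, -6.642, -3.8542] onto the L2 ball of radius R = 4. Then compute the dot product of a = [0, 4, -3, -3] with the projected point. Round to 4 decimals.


Step 1: Compute ||x|| (intermediates to 6 decimals).
||x|| = sqrt(5.7819^2 + 4.3529^2 + (-6.642)^2 + (-3.8542)^2) = 10.55221
Step 2: Project.
Since ||x|| > R, scale = R/||x|| = 4/10.55221 = 0.379068, proj(x) = scale * x
proj(x) = [2.191733, 1.650045, -2.51777, -1.461004]
Step 3: Dot product.
a^T * proj(x) = 0*2.191733 + 4*1.650045 - 3*(-2.51777) - 3*(-1.461004) = 18.5365


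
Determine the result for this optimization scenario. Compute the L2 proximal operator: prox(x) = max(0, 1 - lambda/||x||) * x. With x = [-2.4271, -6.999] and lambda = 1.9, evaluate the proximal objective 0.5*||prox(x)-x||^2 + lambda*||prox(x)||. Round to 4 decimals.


Step 1: Compute ||x||.
||x|| = 7.4079
Step 2: Compute scaling factor.
scale = max(0, 1 - 1.9/7.4079) = 0.7435
Step 3: prox(x) = [-1.8046, -5.2039]
||prox(x)|| = 5.5079
Step 4: Proximal objective.
0.5*||prox-x||^2 = 1.805
lambda*||prox|| = 10.465
Total = 12.27


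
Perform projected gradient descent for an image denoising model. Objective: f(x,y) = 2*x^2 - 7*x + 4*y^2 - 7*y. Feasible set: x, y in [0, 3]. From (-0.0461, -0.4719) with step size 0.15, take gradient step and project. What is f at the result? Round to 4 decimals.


Step 1: Compute gradient at (-0.0461, -0.4719).
grad_x = 2*2*-0.0461 - 7 = -7.1844
grad_y = 2*4*-0.4719 - 7 = -10.7752
Step 2: Gradient step.
x_raw = -0.0461 - 0.15*-7.1844 = 1.0316
y_raw = -0.4719 - 0.15*-10.7752 = 1.1444
Step 3: Project onto [0, 3].
x_proj = clip(1.0316) = 1.0316
y_proj = clip(1.1444) = 1.1444
Step 4: Evaluate f.
f(1.0316, 1.1444) = -7.8649


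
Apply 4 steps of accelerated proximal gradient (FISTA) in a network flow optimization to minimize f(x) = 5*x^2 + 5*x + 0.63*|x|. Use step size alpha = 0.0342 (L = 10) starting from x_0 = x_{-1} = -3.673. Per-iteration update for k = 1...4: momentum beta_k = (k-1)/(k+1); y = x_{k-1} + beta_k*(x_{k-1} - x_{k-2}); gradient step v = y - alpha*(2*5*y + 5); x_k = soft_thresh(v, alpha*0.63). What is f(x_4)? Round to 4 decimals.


FISTA on f(x) = 5*x^2 + 5*x + 0.63*|x|
L = 10, alpha = 0.0342
Iteration 1: beta = 0.0, y = -3.673 + 0.0*(-3.673 + 3.673) = -3.673
  grad(y) = -31.73, v = y - alpha*grad = -2.5878
  prox(v) = soft_thresh(-2.5878, 0.0215) = -2.5663
Iteration 2: beta = 0.3333, y = -2.5663 + 0.3333*(-2.5663 + 3.673) = -2.1974
  grad(y) = -16.9738, v = y - alpha*grad = -1.6169
  prox(v) = soft_thresh(-1.6169, 0.0215) = -1.5953
Iteration 3: beta = 0.5, y = -1.5953 + 0.5*(-1.5953 + 2.5663) = -1.1099
  grad(y) = -6.0986, v = y - alpha*grad = -0.9013
  prox(v) = soft_thresh(-0.9013, 0.0215) = -0.8797
Iteration 4: beta = 0.6, y = -0.8797 + 0.6*(-0.8797 + 1.5953) = -0.4504
  grad(y) = 0.4962, v = y - alpha*grad = -0.4674
  prox(v) = soft_thresh(-0.4674, 0.0215) = -0.4458
f(x_4) = 5*(-0.4458)^2 + 5*(-0.4458) + 0.63*|-0.4458| = -0.9545


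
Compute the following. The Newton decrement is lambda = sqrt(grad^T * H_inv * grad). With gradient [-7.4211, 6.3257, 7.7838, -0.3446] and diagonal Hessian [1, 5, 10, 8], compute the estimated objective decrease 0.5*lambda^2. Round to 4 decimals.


Step 1: H is diagonal, so H^(-1) * g = [-7.4211, 1.2651, 0.7784, -0.0431].
Step 2: g^T H^(-1) g = sum_i g_i^2 / H_ii
  = (-7.4211)^2/1 + (6.3257)^2/5 + (7.7838)^2/10 + (-0.3446)^2/8
  = 55.0727 + 8.0029 + 6.0588 + 0.0148 = 69.1492
Step 3: Objective decrease = 0.5 * g^T H^(-1) g = 34.5746


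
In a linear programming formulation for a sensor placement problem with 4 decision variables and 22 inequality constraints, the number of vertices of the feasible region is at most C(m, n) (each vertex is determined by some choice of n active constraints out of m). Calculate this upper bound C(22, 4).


Each vertex corresponds to some choice of n active constraints out of m, so the number of vertices is at most C(m, n) = m! / (n!(m-n)!).
m = 22, n = 4
Numerator: 22 * 21 * 20 * 19
Denominator: 4! = 24
C(22, 4) = 7315


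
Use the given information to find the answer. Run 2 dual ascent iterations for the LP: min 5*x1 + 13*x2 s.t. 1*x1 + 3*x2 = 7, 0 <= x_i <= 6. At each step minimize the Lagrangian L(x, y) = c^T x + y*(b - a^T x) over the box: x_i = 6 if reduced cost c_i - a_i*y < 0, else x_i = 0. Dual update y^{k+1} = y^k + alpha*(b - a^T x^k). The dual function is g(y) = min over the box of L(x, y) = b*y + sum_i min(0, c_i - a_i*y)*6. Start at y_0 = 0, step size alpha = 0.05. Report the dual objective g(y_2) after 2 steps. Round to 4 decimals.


Dual ascent for LP: min 5*x1 + 13*x2, 1*x1 + 3*x2 = 7, 0 <= x_i <= 6
Step 1: y^k = 0.0, reduced costs: (5.0, 13.0)
  x^k = (0.0, 0.0), subgradient = b - a^T x = 7.0
  y^{k+1} = 0.0 + 0.05*7.0 = 0.35
Step 2: y^k = 0.35, reduced costs: (4.65, 11.95)
  x^k = (0.0, 0.0), subgradient = b - a^T x = 7.0
  y^{k+1} = 0.35 + 0.05*7.0 = 0.7
Dual objective at y_2 = 0.7: reduced costs (4.3, 10.9), box minimizer x = (0.0, 0.0)
g(y_2) = b*y + (c1 - a1*y)*x1 + (c2 - a2*y)*x2 = 7*0.7 + 4.3*0.0 + 10.9*0.0 = 4.9 + 0.0 + 0.0 = 4.9


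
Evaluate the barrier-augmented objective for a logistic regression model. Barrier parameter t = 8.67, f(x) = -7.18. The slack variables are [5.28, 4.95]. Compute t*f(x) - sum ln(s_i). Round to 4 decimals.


Step 1: Compute log-barrier.
ln values: [1.6639, 1.5994]
phi = -(1.6639 + 1.5994) = -3.2633
Step 2: Compute augmented objective.
t*f(x) = 8.67*-7.18 = -62.2506
Total = -62.2506 - 3.2633 = -65.5139


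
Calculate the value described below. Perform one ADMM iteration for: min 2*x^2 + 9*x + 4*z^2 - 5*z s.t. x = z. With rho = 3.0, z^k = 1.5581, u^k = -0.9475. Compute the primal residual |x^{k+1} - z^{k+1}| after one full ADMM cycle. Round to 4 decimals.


ADMM iteration with rho = 3.0, z^k = 1.5581, u^k = -0.9475
Step 1: x-update.
Minimize 2*x^2 + 9*x + (3.0/2)*(x - 1.5581 - 0.9475)^2
FOC: (2*2 + 3.0)*x = -9 + 3.0*(1.5581 + 0.9475)
x^{k+1} = -0.2119
Step 2: z-update.
Minimize 4*z^2 - 5*z + (3.0/2)*(-0.2119 - z - 0.9475)^2
FOC: (2*4 + 3.0)*z = 5 + 3.0*(-0.2119 - 0.9475)
z^{k+1} = 0.1383
Step 3: u-update.
u^{k+1} = -0.9475 - 0.2119 - 0.1383 = -1.2977
Step 4: Primal residual = |-0.2119 - 0.1383| = 0.3502


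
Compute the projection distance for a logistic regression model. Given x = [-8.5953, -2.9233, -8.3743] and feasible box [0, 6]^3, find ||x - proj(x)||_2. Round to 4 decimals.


Project each component onto [0, 6].
clip(-8.5953) = 0.0, clip(-2.9233) = 0.0, clip(-8.3743) = 0.0
Projection = [0.0, 0.0, 0.0]
Squared diffs: [73.8792, 8.5457, 70.1289]
Distance = sqrt(152.5538) = 12.3513


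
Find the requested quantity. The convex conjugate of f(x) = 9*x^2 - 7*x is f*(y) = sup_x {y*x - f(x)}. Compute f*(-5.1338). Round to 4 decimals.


f*(y) = sup_x {y*x - a*x^2 - b*x} = sup_x {(y-b)*x - a*x^2}
FOC: (y - b) - 2a*x = 0 => x* = (y - b)/(2a)
x* = (-5.1338 + 7)/(2*9) = 0.1037
f*(-5.1338) = (y-b)^2/(4a) = (-5.1338 + 7)^2/(4*9)
= 3.4827/36 = 0.0967


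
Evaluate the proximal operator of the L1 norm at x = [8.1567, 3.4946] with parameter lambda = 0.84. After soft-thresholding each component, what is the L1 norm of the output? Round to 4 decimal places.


Soft-thresholding with lambda = 0.84:
prox(8.1567) = sign(8.1567)*max(|8.1567| - 0.84, 0) = 7.3167
prox(3.4946) = sign(3.4946)*max(|3.4946| - 0.84, 0) = 2.6546
prox(x) = [7.3167, 2.6546]
||prox(x)||_1 = 7.3167 + 2.6546 = 9.9713


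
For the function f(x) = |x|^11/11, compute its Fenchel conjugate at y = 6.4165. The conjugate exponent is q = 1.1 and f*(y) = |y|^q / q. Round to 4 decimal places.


The conjugate exponent q satisfies 1/p + 1/q = 1.
p = 11, so q = 11/(11 - 1) = 1.1
|y|^q = 6.4165^1.1 = 7.7273
f*(6.4165) = 7.7273 / 1.1 = 7.0248


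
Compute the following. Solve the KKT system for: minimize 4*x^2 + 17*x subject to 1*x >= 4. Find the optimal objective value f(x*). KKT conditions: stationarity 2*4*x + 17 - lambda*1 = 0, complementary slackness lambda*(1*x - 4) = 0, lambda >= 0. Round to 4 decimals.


Step 1: Try lambda = 0 (constraint inactive).
x_unc = -17/(2*4) = -2.125
Check: 1*-2.125 = -2.125 < 4 -- violated!
Step 2: Constraint must be active: 1*x = 4
x* = 4/1 = 4.0
lambda = (2*4*4.0 + 17)/1 = 49.0
Step 3: Compute optimal value.
f(x*) = 4*4.0^2 + 17*4.0 = 132.0


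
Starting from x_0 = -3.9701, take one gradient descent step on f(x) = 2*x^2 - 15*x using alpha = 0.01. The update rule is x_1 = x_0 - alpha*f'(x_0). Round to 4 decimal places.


We compute the gradient at x_0 and apply the update.
f'(x) = 4*x - 15
f'(-3.9701) = 4*-3.9701 - 15 = -30.8804
x_1 = -3.9701 - 0.01*-30.8804 = -3.6613


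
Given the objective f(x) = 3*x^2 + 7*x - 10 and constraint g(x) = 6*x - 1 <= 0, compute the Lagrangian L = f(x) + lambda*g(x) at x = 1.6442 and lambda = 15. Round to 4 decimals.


Step 1: Evaluate f(x).
f(1.6442) = 3*1.6442^2 + 7*1.6442 - 10 = 9.6196
Step 2: Evaluate g(x).
g(1.6442) = 6*1.6442 - 1 = 8.8652
Step 3: Compute Lagrangian.
L = 9.6196 + 15*8.8652 = 142.5976


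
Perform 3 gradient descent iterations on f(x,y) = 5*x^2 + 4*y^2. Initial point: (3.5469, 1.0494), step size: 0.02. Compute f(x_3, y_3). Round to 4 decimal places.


Gradient descent on f(x,y) = 5*x^2 + 4*y^2.
Starting point: (3.5469, 1.0494), alpha = 0.02
Step 1: grad_x = 2*5*3.5469 = 35.469, grad_y = 2*4*1.0494 = 8.3952
  x_1 = 3.5469 - 0.02*35.469 = 2.8375
  y_1 = 1.0494 - 0.02*8.3952 = 0.8815
Step 2: grad_x = 2*5*2.8375 = 28.3752, grad_y = 2*4*0.8815 = 7.052
  x_2 = 2.8375 - 0.02*28.3752 = 2.27
  y_2 = 0.8815 - 0.02*7.052 = 0.7405
Step 3: grad_x = 2*5*2.27 = 22.7002, grad_y = 2*4*0.7405 = 5.9237
  x_3 = 2.27 - 0.02*22.7002 = 1.816
  y_3 = 0.7405 - 0.02*5.9237 = 0.622
f(1.816, 0.622) = 5*1.816^2 + 4*0.622^2 = 18.037


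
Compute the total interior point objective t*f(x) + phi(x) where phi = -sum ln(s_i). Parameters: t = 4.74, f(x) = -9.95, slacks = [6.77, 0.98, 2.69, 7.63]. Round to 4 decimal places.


Step 1: Compute log-barrier.
ln values: [1.9125, -0.0202, 0.9895, 2.0321]
phi = -(1.9125 - 0.0202 + 0.9895 + 2.0321) = -4.9139
Step 2: Compute augmented objective.
t*f(x) = 4.74*-9.95 = -47.163
Total = -47.163 - 4.9139 = -52.0769


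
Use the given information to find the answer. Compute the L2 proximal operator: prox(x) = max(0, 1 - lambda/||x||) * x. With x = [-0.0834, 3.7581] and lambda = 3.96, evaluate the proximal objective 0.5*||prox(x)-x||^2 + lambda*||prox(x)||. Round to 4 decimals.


Step 1: Compute ||x||.
||x|| = 3.759
Step 2: Compute scaling factor.
scale = max(0, 1 - 3.96/3.759) = 0.0
Step 3: prox(x) = [-0.0, 0.0]
||prox(x)|| = 0.0
Step 4: Proximal objective.
0.5*||prox-x||^2 = 7.0651
lambda*||prox|| = 0.0
Total = 7.0651


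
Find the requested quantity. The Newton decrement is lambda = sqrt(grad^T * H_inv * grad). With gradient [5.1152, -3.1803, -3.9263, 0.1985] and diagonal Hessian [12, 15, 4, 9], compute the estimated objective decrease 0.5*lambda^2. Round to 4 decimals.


Step 1: H is diagonal, so H^(-1) * g = [0.4263, -0.212, -0.9816, 0.0221].
Step 2: g^T H^(-1) g = sum_i g_i^2 / H_ii
  = (5.1152)^2/12 + (-3.1803)^2/15 + (-3.9263)^2/4 + (0.1985)^2/9
  = 2.1804 + 0.6743 + 3.854 + 0.0044 = 6.7131
Step 3: Objective decrease = 0.5 * g^T H^(-1) g = 3.3565
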